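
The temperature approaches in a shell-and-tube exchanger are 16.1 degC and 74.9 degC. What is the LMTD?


LMTD = (dT1 - dT2) / ln(dT1/dT2)
= (16.1 - 74.9) / ln(16.1 / 74.9) = -58.8 / -1.53733 = 38.25

38.25 degC


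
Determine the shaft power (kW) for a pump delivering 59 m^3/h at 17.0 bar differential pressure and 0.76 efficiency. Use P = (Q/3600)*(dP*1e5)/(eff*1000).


Q = 59 / 3600 = 0.0163889 m^3/s
P = 0.0163889 * (17.0 * 1e5) / 0.76 / 1000 = 36.66

36.66 kW


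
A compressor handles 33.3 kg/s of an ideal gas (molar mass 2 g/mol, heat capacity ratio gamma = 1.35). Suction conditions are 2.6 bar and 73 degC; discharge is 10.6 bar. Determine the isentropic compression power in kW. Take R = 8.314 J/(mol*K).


Isentropic work: W = m*(gamma/(gamma-1))*(R*T1/MW)*((P2/P1)^((gamma-1)/gamma) - 1)
T1 = 73 + 273.15 = 346.15 K
Pressure ratio = 10.6 / 2.6 = 4.07692
Exponent = (1.35 - 1)/1.35 = 0.259259
(P2/P1)^exp - 1 = 4.07692^0.259259 - 1 = 0.439574
W = 33.3 * 1.35 / 0.35 * 8.314 * 346.15 / 2 * 0.439574 = 81240

81240 kW


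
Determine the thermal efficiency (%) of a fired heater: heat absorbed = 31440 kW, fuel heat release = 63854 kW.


Furnace efficiency = Q_absorbed / Q_fuel * 100
= 31440 / 63854 * 100 = 49.24

49.24 %


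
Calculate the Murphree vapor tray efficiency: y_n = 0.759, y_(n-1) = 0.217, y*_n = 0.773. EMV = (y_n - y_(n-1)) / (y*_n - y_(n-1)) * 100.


Murphree vapor efficiency: EMV = (y_n - y_(n-1)) / (y*_n - y_(n-1)) * 100
EMV = (0.759 - 0.217) / (0.773 - 0.217) * 100 = 0.542 / 0.556 * 100 = 97.48

97.48 %


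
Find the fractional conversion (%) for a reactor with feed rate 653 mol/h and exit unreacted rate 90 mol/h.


X = (F_in - F_out) / F_in * 100
Moles reacted = 653 - 90 = 563
X = 563 / 653 * 100
= 0.8622 * 100
= 86.22 %

86.22 %


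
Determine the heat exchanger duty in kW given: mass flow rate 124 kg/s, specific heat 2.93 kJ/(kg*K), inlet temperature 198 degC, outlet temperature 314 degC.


Q = m_dot * cp * delta_T
delta_T = 314 - 198 = 116 K
Q = 124 * 2.93 * 116
= 363.32 * 116
= 42145.12 kW

42145.12 kW


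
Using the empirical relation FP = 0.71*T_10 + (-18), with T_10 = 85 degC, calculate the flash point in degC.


FP = 0.71 * 85 + (-18) = 42.35

42.35 degC


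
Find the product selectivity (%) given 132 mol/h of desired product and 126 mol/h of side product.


Selectivity = desired / (desired + undesired) * 100
Total products = 132 + 126 = 258 mol/h
S = 132 / 258 * 100
= 0.5116 * 100
= 51.16 %

51.16 %


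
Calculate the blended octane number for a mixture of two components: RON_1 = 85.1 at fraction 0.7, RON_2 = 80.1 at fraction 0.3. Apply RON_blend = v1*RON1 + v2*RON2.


Linear blending: RON_blend = sum(vi * RONi)
Contribution 1: 0.7 * 85.1 = 59.57
Contribution 2: 0.3 * 80.1 = 24.03
RON_blend = 59.57 + 24.03 = 83.6

83.6


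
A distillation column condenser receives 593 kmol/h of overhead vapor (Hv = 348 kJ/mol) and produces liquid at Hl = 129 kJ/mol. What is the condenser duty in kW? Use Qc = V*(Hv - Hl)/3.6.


Qc = 593 * (348 - 129) / 3.6 = 593 * 219 / 3.6 = 36070

36070 kW


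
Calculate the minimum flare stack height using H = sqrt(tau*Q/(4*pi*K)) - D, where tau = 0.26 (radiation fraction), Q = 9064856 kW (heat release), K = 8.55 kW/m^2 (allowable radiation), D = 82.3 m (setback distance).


tau*Q/(4*pi*K) = 0.26 * 9064856 / (4 * pi * 8.55) = 21936
sqrt(21936) = 148.108
H = 148.108 - 82.3 = 65.81

65.81 m


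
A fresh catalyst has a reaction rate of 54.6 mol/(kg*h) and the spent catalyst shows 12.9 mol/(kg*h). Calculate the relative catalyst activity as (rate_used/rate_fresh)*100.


Activity (%) = (rate_used / rate_fresh) * 100
rate_used = 12.9, rate_fresh = 54.6
= (12.9 / 54.6) * 100
= 0.2363 * 100 = 23.63

23.63 %


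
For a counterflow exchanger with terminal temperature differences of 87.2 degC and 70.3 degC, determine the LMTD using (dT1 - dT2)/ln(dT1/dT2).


LMTD = (dT1 - dT2) / ln(dT1/dT2)
= (87.2 - 70.3) / ln(87.2 / 70.3) = 16.9 / 0.215433 = 78.45

78.45 degC


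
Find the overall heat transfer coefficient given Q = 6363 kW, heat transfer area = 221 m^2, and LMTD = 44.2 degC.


From Q = U*A*LMTD, U = Q / (A * LMTD)
U = 6363 / (221 * 44.2) = 6363 / 9768.2 = 0.6514

0.6514 kW/(m^2*K)


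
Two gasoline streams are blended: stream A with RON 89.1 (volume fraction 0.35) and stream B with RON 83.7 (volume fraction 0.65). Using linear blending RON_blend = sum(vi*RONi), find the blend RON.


Linear blending: RON_blend = sum(vi * RONi)
Contribution 1: 0.35 * 89.1 = 31.185
Contribution 2: 0.65 * 83.7 = 54.405
RON_blend = 31.185 + 54.405 = 85.59

85.59


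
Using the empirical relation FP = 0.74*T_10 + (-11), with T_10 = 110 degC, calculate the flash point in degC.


FP = 0.74 * 110 + (-11) = 70.4

70.4 degC


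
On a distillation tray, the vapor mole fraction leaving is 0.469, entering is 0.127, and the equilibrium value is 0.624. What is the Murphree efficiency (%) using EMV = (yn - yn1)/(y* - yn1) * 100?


Murphree vapor efficiency: EMV = (y_n - y_(n-1)) / (y*_n - y_(n-1)) * 100
EMV = (0.469 - 0.127) / (0.624 - 0.127) * 100 = 0.342 / 0.497 * 100 = 68.81

68.81 %


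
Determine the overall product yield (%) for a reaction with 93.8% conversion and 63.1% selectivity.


Overall yield = conversion (%) * selectivity (%) / 100
Conversion = 93.8%, Selectivity = 63.1%
Y = 93.8 * 63.1 / 100
= 59.1878 %

59.1878 %


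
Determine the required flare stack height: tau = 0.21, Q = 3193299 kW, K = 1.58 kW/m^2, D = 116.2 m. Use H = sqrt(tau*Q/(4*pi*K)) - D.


tau*Q/(4*pi*K) = 0.21 * 3193299 / (4 * pi * 1.58) = 33774.7
sqrt(33774.7) = 183.779
H = 183.779 - 116.2 = 67.58

67.58 m


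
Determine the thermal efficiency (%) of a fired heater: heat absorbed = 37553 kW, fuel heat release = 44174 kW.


Furnace efficiency = Q_absorbed / Q_fuel * 100
= 37553 / 44174 * 100 = 85.01

85.01 %


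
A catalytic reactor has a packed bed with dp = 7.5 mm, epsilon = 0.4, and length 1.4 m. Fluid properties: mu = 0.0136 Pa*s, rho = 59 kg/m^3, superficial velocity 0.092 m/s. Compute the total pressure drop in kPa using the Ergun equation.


dp = 7.5 mm = 0.0075 m
Viscous term = 150*0.0136*0.092*(1-0.4)^2 / (0.0075^2*0.4^3) = 18768
Inertial term = 1.75*59*0.092^2*(1-0.4) / (0.0075*0.4^3) = 1092.38
dP/L = 18768 + 1092.38 = 19860.4 Pa/m
dP = 19860.4 * 1.4 / 1000 = 27.80 kPa

27.80 kPa


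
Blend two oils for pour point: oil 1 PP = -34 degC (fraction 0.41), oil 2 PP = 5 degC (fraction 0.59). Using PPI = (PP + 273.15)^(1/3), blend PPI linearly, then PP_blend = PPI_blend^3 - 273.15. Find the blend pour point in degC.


PPI_1 = (-34 + 273.15)^(1/3) = 6.20712
PPI_2 = (5 + 273.15)^(1/3) = 6.527693
PPI_blend = 0.41 * 6.20712 + 0.59 * 6.527693 = 6.396258
PP_blend = 6.396258^3 - 273.15 = 261.6845 - 273.15 = -11.47

-11.47 degC


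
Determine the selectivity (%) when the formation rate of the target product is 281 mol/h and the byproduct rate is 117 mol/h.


Selectivity = desired / (desired + undesired) * 100
Total products = 281 + 117 = 398 mol/h
S = 281 / 398 * 100
= 0.7060 * 100
= 70.60 %

70.60 %


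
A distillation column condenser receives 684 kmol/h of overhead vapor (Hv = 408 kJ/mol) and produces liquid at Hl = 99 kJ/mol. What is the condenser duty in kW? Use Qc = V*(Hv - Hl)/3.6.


Qc = 684 * (408 - 99) / 3.6 = 684 * 309 / 3.6 = 58710

58710 kW


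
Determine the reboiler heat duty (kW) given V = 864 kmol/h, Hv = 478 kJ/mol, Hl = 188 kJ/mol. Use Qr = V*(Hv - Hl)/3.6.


Qr = 864 * (478 - 188) / 3.6 = 864 * 290 / 3.6 = 69600

69600 kW


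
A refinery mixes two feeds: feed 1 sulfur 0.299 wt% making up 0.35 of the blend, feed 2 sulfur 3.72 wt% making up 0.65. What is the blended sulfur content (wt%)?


Linear sulfur blending: S_blend = x1*S1 + x2*S2
Contribution 1: 0.35 * 0.299 = 0.10465 wt%
Contribution 2: 0.65 * 3.72 = 2.418 wt%
S_blend = 0.10465 + 2.418 = 2.52265

2.52265 wt%


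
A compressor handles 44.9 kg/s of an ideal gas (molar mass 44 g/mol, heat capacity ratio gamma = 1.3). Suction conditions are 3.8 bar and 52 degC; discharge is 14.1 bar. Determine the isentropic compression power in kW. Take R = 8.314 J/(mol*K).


Isentropic work: W = m*(gamma/(gamma-1))*(R*T1/MW)*((P2/P1)^((gamma-1)/gamma) - 1)
T1 = 52 + 273.15 = 325.15 K
Pressure ratio = 14.1 / 3.8 = 3.71053
Exponent = (1.3 - 1)/1.3 = 0.230769
(P2/P1)^exp - 1 = 3.71053^0.230769 - 1 = 0.353344
W = 44.9 * 1.3 / 0.3 * 8.314 * 325.15 / 44 * 0.353344 = 4224

4224 kW


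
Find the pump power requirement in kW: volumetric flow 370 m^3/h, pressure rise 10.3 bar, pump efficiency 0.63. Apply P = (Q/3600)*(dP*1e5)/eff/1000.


Q = 370 / 3600 = 0.102778 m^3/s
P = 0.102778 * (10.3 * 1e5) / 0.63 / 1000 = 168.0

168.0 kW


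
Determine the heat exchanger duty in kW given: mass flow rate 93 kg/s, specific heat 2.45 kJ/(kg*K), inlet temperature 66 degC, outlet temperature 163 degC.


Q = m_dot * cp * delta_T
delta_T = 163 - 66 = 97 K
Q = 93 * 2.45 * 97
= 227.85 * 97
= 22101.45 kW

22101.45 kW


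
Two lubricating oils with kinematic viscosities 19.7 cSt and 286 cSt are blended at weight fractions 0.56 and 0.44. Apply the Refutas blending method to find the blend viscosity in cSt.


Refutas method: VBN_i = 14.534*ln(ln(visc_i + 0.8)) + 10.975, blended linearly by mass fraction; since VBN is linear in VBI_i = ln(ln(visc_i + 0.8)) and the fractions sum to 1, blend VBI directly: visc = exp(exp(VBI_blend)) - 0.8
VBI_1 = ln(ln(19.7 + 0.8)) = 1.1054
VBI_2 = ln(ln(286 + 0.8)) = 1.73321
VBI_blend = 0.56 * 1.1054 + 0.44 * 1.73321 = 1.38164
visc_blend = exp(exp(1.38164)) - 0.8 = 52.79

52.79 cSt


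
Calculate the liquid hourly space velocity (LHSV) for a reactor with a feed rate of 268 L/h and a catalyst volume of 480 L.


LHSV = volumetric feed rate / catalyst volume
= 268 L/h / 480 L
= 0.5583 h^-1

0.5583 h^-1


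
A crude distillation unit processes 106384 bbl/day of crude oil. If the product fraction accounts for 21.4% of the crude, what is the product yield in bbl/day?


Crude throughput = 106384 bbl/day
Fraction yield = 21.4%
yield = throughput * fraction / 100
yield = 106384 * 21.4 / 100 = 22766.176

22766.176 bbl/day


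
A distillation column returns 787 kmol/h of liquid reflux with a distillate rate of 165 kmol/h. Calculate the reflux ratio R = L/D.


Reflux ratio definition: R = L / D (liquid returned / distillate withdrawn)
L = 787 kmol/h, D = 165 kmol/h
R = 787 / 165 = 4.770

4.770


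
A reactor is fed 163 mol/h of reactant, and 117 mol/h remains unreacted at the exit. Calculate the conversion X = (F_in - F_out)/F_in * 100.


X = (F_in - F_out) / F_in * 100
Moles reacted = 163 - 117 = 46
X = 46 / 163 * 100
= 0.2822 * 100
= 28.22 %

28.22 %


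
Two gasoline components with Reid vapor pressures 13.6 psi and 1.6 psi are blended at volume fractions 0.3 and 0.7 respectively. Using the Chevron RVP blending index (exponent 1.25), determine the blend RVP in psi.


Chevron index: RVP_blend = (sum xi*RVPi^1.25)^(1/1.25)
RVP^1.25 terms: 0.3 * 13.6^1.25 + 0.7 * 1.6^1.25 = 9.09475
RVP_blend = 9.09475^(1/1.25) = 5.848

5.848 psi


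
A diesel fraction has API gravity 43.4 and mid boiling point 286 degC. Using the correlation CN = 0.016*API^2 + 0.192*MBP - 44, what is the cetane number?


CN = 0.016 * 43.4^2 + 0.192 * 286 - 44
CN = 30.13696 + 54.912 - 44 = 41.04896

41.04896


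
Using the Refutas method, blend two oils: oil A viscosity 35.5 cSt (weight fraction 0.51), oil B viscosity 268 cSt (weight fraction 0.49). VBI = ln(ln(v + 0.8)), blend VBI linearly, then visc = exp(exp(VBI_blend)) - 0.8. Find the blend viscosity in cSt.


Refutas method: VBN_i = 14.534*ln(ln(visc_i + 0.8)) + 10.975, blended linearly by mass fraction; since VBN is linear in VBI_i = ln(ln(visc_i + 0.8)) and the fractions sum to 1, blend VBI directly: visc = exp(exp(VBI_blend)) - 0.8
VBI_1 = ln(ln(35.5 + 0.8)) = 1.27866
VBI_2 = ln(ln(268 + 0.8)) = 1.72169
VBI_blend = 0.51 * 1.27866 + 0.49 * 1.72169 = 1.49574
visc_blend = exp(exp(1.49574)) - 0.8 = 85.92

85.92 cSt


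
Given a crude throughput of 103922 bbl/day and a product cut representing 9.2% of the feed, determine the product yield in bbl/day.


Crude throughput = 103922 bbl/day
Fraction yield = 9.2%
yield = throughput * fraction / 100
yield = 103922 * 9.2 / 100 = 9560.824

9560.824 bbl/day


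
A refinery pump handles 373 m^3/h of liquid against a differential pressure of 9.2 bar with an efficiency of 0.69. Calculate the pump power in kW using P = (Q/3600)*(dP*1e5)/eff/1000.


Q = 373 / 3600 = 0.103611 m^3/s
P = 0.103611 * (9.2 * 1e5) / 0.69 / 1000 = 138.1

138.1 kW


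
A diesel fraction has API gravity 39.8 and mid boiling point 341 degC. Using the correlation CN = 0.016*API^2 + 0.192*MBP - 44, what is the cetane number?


CN = 0.016 * 39.8^2 + 0.192 * 341 - 44
CN = 25.34464 + 65.472 - 44 = 46.81664

46.81664


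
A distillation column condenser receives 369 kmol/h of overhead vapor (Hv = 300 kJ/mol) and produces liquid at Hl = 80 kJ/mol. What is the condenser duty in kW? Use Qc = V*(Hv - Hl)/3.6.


Qc = 369 * (300 - 80) / 3.6 = 369 * 220 / 3.6 = 22550

22550 kW


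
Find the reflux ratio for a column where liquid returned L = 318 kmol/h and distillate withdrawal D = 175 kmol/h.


Reflux ratio definition: R = L / D (liquid returned / distillate withdrawn)
L = 318 kmol/h, D = 175 kmol/h
R = 318 / 175 = 1.817

1.817


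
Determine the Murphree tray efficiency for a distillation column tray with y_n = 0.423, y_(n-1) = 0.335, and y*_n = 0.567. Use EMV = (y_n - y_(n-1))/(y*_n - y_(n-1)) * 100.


Murphree vapor efficiency: EMV = (y_n - y_(n-1)) / (y*_n - y_(n-1)) * 100
EMV = (0.423 - 0.335) / (0.567 - 0.335) * 100 = 0.088 / 0.232 * 100 = 37.93

37.93 %


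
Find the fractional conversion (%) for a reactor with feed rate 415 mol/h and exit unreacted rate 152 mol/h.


X = (F_in - F_out) / F_in * 100
Moles reacted = 415 - 152 = 263
X = 263 / 415 * 100
= 0.6337 * 100
= 63.37 %

63.37 %


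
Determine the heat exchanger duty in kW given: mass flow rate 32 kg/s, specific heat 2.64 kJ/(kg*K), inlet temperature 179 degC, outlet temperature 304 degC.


Q = m_dot * cp * delta_T
delta_T = 304 - 179 = 125 K
Q = 32 * 2.64 * 125
= 84.48 * 125
= 10560 kW

10560 kW


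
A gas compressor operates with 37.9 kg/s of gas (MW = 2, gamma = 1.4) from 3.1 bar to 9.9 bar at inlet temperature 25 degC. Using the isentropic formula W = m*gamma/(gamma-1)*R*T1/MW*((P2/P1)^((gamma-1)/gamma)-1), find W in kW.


Isentropic work: W = m*(gamma/(gamma-1))*(R*T1/MW)*((P2/P1)^((gamma-1)/gamma) - 1)
T1 = 25 + 273.15 = 298.15 K
Pressure ratio = 9.9 / 3.1 = 3.19355
Exponent = (1.4 - 1)/1.4 = 0.285714
(P2/P1)^exp - 1 = 3.19355^0.285714 - 1 = 0.393407
W = 37.9 * 1.4 / 0.4 * 8.314 * 298.15 / 2 * 0.393407 = 64680

64680 kW


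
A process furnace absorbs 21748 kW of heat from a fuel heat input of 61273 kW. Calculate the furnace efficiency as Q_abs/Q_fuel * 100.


Furnace efficiency = Q_absorbed / Q_fuel * 100
= 21748 / 61273 * 100 = 35.49

35.49 %


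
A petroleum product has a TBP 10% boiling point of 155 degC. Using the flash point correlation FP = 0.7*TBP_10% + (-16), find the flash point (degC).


FP = 0.7 * 155 + (-16) = 92.5

92.5 degC


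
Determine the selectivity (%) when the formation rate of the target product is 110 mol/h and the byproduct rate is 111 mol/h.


Selectivity = desired / (desired + undesired) * 100
Total products = 110 + 111 = 221 mol/h
S = 110 / 221 * 100
= 0.4977 * 100
= 49.77 %

49.77 %


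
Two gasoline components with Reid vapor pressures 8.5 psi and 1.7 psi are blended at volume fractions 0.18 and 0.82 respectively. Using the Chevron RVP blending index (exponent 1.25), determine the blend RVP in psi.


Chevron index: RVP_blend = (sum xi*RVPi^1.25)^(1/1.25)
RVP^1.25 terms: 0.18 * 8.5^1.25 + 0.82 * 1.7^1.25 = 4.20419
RVP_blend = 4.20419^(1/1.25) = 3.155

3.155 psi


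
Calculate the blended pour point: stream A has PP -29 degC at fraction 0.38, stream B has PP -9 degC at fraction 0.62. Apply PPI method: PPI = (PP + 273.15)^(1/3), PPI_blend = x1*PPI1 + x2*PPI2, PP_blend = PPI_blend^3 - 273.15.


PPI_1 = (-29 + 273.15)^(1/3) = 6.25008
PPI_2 = (-9 + 273.15)^(1/3) = 6.416283
PPI_blend = 0.38 * 6.25008 + 0.62 * 6.416283 = 6.353126
PP_blend = 6.353126^3 - 273.15 = 256.4262 - 273.15 = -16.72

-16.72 degC


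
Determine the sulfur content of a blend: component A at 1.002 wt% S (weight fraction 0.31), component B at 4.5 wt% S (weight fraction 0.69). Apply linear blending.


Linear sulfur blending: S_blend = x1*S1 + x2*S2
Contribution 1: 0.31 * 1.002 = 0.31062 wt%
Contribution 2: 0.69 * 4.5 = 3.105 wt%
S_blend = 0.31062 + 3.105 = 3.41562

3.41562 wt%


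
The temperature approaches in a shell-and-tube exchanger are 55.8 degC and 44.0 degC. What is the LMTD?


LMTD = (dT1 - dT2) / ln(dT1/dT2)
= (55.8 - 44.0) / ln(55.8 / 44.0) = 11.8 / 0.237584 = 49.67

49.67 degC


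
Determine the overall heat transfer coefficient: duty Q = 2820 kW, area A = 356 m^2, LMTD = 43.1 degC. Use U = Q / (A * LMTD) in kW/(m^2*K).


From Q = U*A*LMTD, U = Q / (A * LMTD)
U = 2820 / (356 * 43.1) = 2820 / 15343.6 = 0.1838

0.1838 kW/(m^2*K)


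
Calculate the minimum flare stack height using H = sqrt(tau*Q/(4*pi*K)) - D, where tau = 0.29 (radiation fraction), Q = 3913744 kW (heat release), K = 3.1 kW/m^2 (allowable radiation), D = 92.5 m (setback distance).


tau*Q/(4*pi*K) = 0.29 * 3913744 / (4 * pi * 3.1) = 29135.3
sqrt(29135.3) = 170.691
H = 170.691 - 92.5 = 78.19

78.19 m


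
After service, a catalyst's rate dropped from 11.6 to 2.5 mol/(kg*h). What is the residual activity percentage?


Activity (%) = (rate_used / rate_fresh) * 100
rate_used = 2.5, rate_fresh = 11.6
= (2.5 / 11.6) * 100
= 0.2155 * 100 = 21.55

21.55 %


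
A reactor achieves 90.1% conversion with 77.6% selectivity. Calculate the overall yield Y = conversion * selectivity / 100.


Overall yield = conversion (%) * selectivity (%) / 100
Conversion = 90.1%, Selectivity = 77.6%
Y = 90.1 * 77.6 / 100
= 69.9176 %

69.9176 %


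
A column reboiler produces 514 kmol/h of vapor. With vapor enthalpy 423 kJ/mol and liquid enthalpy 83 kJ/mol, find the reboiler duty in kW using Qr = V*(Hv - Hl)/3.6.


Qr = 514 * (423 - 83) / 3.6 = 514 * 340 / 3.6 = 48540

48540 kW


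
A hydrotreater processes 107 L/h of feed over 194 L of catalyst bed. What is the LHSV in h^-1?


LHSV = volumetric feed rate / catalyst volume
= 107 L/h / 194 L
= 0.5515 h^-1

0.5515 h^-1


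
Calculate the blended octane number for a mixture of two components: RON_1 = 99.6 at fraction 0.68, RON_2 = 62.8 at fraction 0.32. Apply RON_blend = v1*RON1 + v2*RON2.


Linear blending: RON_blend = sum(vi * RONi)
Contribution 1: 0.68 * 99.6 = 67.728
Contribution 2: 0.32 * 62.8 = 20.096
RON_blend = 67.728 + 20.096 = 87.824

87.824


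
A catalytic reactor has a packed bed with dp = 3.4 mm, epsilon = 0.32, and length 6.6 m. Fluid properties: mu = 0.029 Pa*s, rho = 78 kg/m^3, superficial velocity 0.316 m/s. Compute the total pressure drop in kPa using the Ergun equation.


dp = 3.4 mm = 0.0034 m
Viscous term = 150*0.029*0.316*(1-0.32)^2 / (0.0034^2*0.32^3) = 1677980
Inertial term = 1.75*78*0.316^2*(1-0.32) / (0.0034*0.32^3) = 83193
dP/L = 1677980 + 83193 = 1761170 Pa/m
dP = 1761170 * 6.6 / 1000 = 11620 kPa

11620 kPa


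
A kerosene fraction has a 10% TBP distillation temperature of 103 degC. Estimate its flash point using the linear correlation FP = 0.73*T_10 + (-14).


FP = 0.73 * 103 + (-14) = 61.19

61.19 degC


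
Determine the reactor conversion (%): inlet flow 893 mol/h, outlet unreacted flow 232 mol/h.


X = (F_in - F_out) / F_in * 100
Moles reacted = 893 - 232 = 661
X = 661 / 893 * 100
= 0.7402 * 100
= 74.02 %

74.02 %


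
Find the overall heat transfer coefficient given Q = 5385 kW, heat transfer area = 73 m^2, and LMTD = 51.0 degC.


From Q = U*A*LMTD, U = Q / (A * LMTD)
U = 5385 / (73 * 51.0) = 5385 / 3723 = 1.446

1.446 kW/(m^2*K)


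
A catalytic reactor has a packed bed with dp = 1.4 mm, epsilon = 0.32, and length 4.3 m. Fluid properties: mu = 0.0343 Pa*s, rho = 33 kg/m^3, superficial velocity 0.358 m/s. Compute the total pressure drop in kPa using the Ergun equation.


dp = 1.4 mm = 0.0014 m
Viscous term = 150*0.0343*0.358*(1-0.32)^2 / (0.0014^2*0.32^3) = 13261100
Inertial term = 1.75*33*0.358^2*(1-0.32) / (0.0014*0.32^3) = 109711
dP/L = 13261100 + 109711 = 13370800 Pa/m
dP = 13370800 * 4.3 / 1000 = 57490 kPa

57490 kPa


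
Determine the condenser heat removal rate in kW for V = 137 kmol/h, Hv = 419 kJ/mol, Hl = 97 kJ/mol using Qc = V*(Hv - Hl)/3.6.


Qc = 137 * (419 - 97) / 3.6 = 137 * 322 / 3.6 = 12250

12250 kW


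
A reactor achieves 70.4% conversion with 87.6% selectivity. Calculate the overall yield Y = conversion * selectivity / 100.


Overall yield = conversion (%) * selectivity (%) / 100
Conversion = 70.4%, Selectivity = 87.6%
Y = 70.4 * 87.6 / 100
= 61.6704 %

61.6704 %


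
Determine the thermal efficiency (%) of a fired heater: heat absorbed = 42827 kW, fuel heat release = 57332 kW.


Furnace efficiency = Q_absorbed / Q_fuel * 100
= 42827 / 57332 * 100 = 74.70

74.70 %


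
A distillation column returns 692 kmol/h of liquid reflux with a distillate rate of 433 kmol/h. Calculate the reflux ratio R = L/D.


Reflux ratio definition: R = L / D (liquid returned / distillate withdrawn)
L = 692 kmol/h, D = 433 kmol/h
R = 692 / 433 = 1.598

1.598


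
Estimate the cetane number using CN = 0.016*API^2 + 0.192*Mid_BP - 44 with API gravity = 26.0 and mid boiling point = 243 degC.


CN = 0.016 * 26.0^2 + 0.192 * 243 - 44
CN = 10.816 + 46.656 - 44 = 13.472

13.472


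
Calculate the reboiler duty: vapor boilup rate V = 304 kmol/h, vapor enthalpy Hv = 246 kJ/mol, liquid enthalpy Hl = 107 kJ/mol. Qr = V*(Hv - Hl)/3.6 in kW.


Qr = 304 * (246 - 107) / 3.6 = 304 * 139 / 3.6 = 11740

11740 kW


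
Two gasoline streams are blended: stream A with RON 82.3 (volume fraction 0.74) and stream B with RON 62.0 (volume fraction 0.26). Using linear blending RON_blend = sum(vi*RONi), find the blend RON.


Linear blending: RON_blend = sum(vi * RONi)
Contribution 1: 0.74 * 82.3 = 60.902
Contribution 2: 0.26 * 62.0 = 16.12
RON_blend = 60.902 + 16.12 = 77.022

77.022


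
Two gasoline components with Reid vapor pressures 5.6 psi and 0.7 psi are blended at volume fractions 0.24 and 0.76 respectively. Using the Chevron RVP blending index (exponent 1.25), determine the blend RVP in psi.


Chevron index: RVP_blend = (sum xi*RVPi^1.25)^(1/1.25)
RVP^1.25 terms: 0.24 * 5.6^1.25 + 0.76 * 0.7^1.25 = 2.55412
RVP_blend = 2.55412^(1/1.25) = 2.117

2.117 psi


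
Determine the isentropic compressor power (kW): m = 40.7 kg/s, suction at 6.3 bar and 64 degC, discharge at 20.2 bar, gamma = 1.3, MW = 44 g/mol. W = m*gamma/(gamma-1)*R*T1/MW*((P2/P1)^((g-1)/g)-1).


Isentropic work: W = m*(gamma/(gamma-1))*(R*T1/MW)*((P2/P1)^((gamma-1)/gamma) - 1)
T1 = 64 + 273.15 = 337.15 K
Pressure ratio = 20.2 / 6.3 = 3.20635
Exponent = (1.3 - 1)/1.3 = 0.230769
(P2/P1)^exp - 1 = 3.20635^0.230769 - 1 = 0.308494
W = 40.7 * 1.3 / 0.3 * 8.314 * 337.15 / 44 * 0.308494 = 3466

3466 kW


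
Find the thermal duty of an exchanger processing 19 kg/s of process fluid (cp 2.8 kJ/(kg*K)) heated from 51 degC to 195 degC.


Q = m_dot * cp * delta_T
delta_T = 195 - 51 = 144 K
Q = 19 * 2.8 * 144
= 53.2 * 144
= 7660.8 kW

7660.8 kW


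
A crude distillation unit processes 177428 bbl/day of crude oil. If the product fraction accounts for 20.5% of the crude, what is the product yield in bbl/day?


Crude throughput = 177428 bbl/day
Fraction yield = 20.5%
yield = throughput * fraction / 100
yield = 177428 * 20.5 / 100 = 36372.74

36372.74 bbl/day


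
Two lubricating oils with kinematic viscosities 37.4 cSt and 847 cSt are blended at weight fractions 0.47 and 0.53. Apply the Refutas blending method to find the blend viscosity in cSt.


Refutas method: VBN_i = 14.534*ln(ln(visc_i + 0.8)) + 10.975, blended linearly by mass fraction; since VBN is linear in VBI_i = ln(ln(visc_i + 0.8)) and the fractions sum to 1, blend VBI directly: visc = exp(exp(VBI_blend)) - 0.8
VBI_1 = ln(ln(37.4 + 0.8)) = 1.29276
VBI_2 = ln(ln(847 + 0.8)) = 1.90845
VBI_blend = 0.47 * 1.29276 + 0.53 * 1.90845 = 1.61908
visc_blend = exp(exp(1.61908)) - 0.8 = 155.0

155.0 cSt


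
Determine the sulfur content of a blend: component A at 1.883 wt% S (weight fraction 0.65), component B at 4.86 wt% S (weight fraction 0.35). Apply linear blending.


Linear sulfur blending: S_blend = x1*S1 + x2*S2
Contribution 1: 0.65 * 1.883 = 1.22395 wt%
Contribution 2: 0.35 * 4.86 = 1.701 wt%
S_blend = 1.22395 + 1.701 = 2.92495

2.92495 wt%


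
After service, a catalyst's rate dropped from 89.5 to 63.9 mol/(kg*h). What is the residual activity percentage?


Activity (%) = (rate_used / rate_fresh) * 100
rate_used = 63.9, rate_fresh = 89.5
= (63.9 / 89.5) * 100
= 0.7140 * 100 = 71.40

71.40 %


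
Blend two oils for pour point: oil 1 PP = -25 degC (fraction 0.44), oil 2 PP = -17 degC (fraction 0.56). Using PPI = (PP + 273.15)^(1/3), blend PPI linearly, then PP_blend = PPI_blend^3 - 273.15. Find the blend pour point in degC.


PPI_1 = (-25 + 273.15)^(1/3) = 6.284028
PPI_2 = (-17 + 273.15)^(1/3) = 6.350844
PPI_blend = 0.44 * 6.284028 + 0.56 * 6.350844 = 6.321445
PP_blend = 6.321445^3 - 273.15 = 252.6092 - 273.15 = -20.54

-20.54 degC


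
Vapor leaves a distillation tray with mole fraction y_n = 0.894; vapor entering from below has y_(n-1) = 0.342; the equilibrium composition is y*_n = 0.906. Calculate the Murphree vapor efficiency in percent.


Murphree vapor efficiency: EMV = (y_n - y_(n-1)) / (y*_n - y_(n-1)) * 100
EMV = (0.894 - 0.342) / (0.906 - 0.342) * 100 = 0.552 / 0.564 * 100 = 97.87

97.87 %


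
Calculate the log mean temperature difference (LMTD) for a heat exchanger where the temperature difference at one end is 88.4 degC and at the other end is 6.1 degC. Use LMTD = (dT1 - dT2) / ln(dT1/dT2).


LMTD = (dT1 - dT2) / ln(dT1/dT2)
= (88.4 - 6.1) / ln(88.4 / 6.1) = 82.3 / 2.67358 = 30.78

30.78 degC


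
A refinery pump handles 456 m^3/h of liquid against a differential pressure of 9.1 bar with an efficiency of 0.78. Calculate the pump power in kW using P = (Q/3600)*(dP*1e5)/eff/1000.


Q = 456 / 3600 = 0.126667 m^3/s
P = 0.126667 * (9.1 * 1e5) / 0.78 / 1000 = 147.8

147.8 kW


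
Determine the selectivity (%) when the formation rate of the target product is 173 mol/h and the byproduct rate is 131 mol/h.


Selectivity = desired / (desired + undesired) * 100
Total products = 173 + 131 = 304 mol/h
S = 173 / 304 * 100
= 0.5691 * 100
= 56.91 %

56.91 %


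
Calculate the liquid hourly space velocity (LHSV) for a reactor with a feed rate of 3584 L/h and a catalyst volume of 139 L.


LHSV = volumetric feed rate / catalyst volume
= 3584 L/h / 139 L
= 25.78 h^-1

25.78 h^-1


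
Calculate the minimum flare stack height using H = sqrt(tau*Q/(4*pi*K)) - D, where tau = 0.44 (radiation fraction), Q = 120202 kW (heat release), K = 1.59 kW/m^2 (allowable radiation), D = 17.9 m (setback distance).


tau*Q/(4*pi*K) = 0.44 * 120202 / (4 * pi * 1.59) = 2647.02
sqrt(2647.02) = 51.4492
H = 51.4492 - 17.9 = 33.55

33.55 m


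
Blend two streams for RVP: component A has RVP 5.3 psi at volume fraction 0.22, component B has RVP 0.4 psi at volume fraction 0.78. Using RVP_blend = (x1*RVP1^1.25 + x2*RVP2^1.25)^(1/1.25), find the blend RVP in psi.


Chevron index: RVP_blend = (sum xi*RVPi^1.25)^(1/1.25)
RVP^1.25 terms: 0.22 * 5.3^1.25 + 0.78 * 0.4^1.25 = 2.01729
RVP_blend = 2.01729^(1/1.25) = 1.753

1.753 psi


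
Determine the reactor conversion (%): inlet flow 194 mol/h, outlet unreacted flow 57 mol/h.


X = (F_in - F_out) / F_in * 100
Moles reacted = 194 - 57 = 137
X = 137 / 194 * 100
= 0.7062 * 100
= 70.62 %

70.62 %


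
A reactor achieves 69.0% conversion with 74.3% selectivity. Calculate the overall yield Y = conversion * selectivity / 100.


Overall yield = conversion (%) * selectivity (%) / 100
Conversion = 69.0%, Selectivity = 74.3%
Y = 69.0 * 74.3 / 100
= 51.267 %

51.267 %


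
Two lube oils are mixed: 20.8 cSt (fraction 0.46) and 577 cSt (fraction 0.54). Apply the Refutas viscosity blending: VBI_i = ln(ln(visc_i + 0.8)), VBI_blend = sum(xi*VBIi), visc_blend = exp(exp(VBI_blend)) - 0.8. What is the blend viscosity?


Refutas method: VBN_i = 14.534*ln(ln(visc_i + 0.8)) + 10.975, blended linearly by mass fraction; since VBN is linear in VBI_i = ln(ln(visc_i + 0.8)) and the fractions sum to 1, blend VBI directly: visc = exp(exp(VBI_blend)) - 0.8
VBI_1 = ln(ln(20.8 + 0.8)) = 1.12255
VBI_2 = ln(ln(577 + 0.8)) = 1.84991
VBI_blend = 0.46 * 1.12255 + 0.54 * 1.84991 = 1.51532
visc_blend = exp(exp(1.51532)) - 0.8 = 93.92

93.92 cSt


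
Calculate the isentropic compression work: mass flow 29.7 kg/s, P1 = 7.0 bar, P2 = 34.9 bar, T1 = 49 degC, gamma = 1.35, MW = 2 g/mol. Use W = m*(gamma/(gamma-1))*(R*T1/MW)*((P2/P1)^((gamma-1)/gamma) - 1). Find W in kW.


Isentropic work: W = m*(gamma/(gamma-1))*(R*T1/MW)*((P2/P1)^((gamma-1)/gamma) - 1)
T1 = 49 + 273.15 = 322.15 K
Pressure ratio = 34.9 / 7.0 = 4.98571
Exponent = (1.35 - 1)/1.35 = 0.259259
(P2/P1)^exp - 1 = 4.98571^0.259259 - 1 = 0.516673
W = 29.7 * 1.35 / 0.35 * 8.314 * 322.15 / 2 * 0.516673 = 79260

79260 kW


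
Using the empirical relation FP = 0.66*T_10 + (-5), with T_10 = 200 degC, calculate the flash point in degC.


FP = 0.66 * 200 + (-5) = 127

127 degC


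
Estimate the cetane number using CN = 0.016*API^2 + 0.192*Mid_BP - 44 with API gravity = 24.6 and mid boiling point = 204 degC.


CN = 0.016 * 24.6^2 + 0.192 * 204 - 44
CN = 9.68256 + 39.168 - 44 = 4.85056

4.85056


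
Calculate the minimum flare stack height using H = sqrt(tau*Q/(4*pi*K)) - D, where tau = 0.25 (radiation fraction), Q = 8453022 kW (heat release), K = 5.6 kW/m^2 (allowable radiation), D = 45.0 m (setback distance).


tau*Q/(4*pi*K) = 0.25 * 8453022 / (4 * pi * 5.6) = 30029.9
sqrt(30029.9) = 173.291
H = 173.291 - 45.0 = 128.3

128.3 m


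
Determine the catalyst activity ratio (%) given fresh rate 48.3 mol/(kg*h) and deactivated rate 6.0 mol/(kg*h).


Activity (%) = (rate_used / rate_fresh) * 100
rate_used = 6.0, rate_fresh = 48.3
= (6.0 / 48.3) * 100
= 0.1242 * 100 = 12.42

12.42 %


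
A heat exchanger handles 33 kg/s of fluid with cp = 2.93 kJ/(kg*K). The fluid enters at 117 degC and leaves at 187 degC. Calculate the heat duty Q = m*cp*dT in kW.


Q = m_dot * cp * delta_T
delta_T = 187 - 117 = 70 K
Q = 33 * 2.93 * 70
= 96.69 * 70
= 6768.3 kW

6768.3 kW


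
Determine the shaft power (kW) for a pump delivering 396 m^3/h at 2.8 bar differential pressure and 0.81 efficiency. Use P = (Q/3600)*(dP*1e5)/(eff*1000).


Q = 396 / 3600 = 0.11 m^3/s
P = 0.11 * (2.8 * 1e5) / 0.81 / 1000 = 38.02

38.02 kW


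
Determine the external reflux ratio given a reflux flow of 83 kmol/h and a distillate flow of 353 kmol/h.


Reflux ratio definition: R = L / D (liquid returned / distillate withdrawn)
L = 83 kmol/h, D = 353 kmol/h
R = 83 / 353 = 0.2351

0.2351


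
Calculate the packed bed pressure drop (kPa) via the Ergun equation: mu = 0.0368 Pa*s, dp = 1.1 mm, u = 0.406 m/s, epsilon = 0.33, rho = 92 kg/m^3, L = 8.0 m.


dp = 1.1 mm = 0.0011 m
Viscous term = 150*0.0368*0.406*(1-0.33)^2 / (0.0011^2*0.33^3) = 23136000
Inertial term = 1.75*92*0.406^2*(1-0.33) / (0.0011*0.33^3) = 449799
dP/L = 23136000 + 449799 = 23585800 Pa/m
dP = 23585800 * 8.0 / 1000 = 188700 kPa

188700 kPa


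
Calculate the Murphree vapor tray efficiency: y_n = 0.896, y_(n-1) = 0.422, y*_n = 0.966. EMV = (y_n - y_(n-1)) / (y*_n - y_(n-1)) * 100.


Murphree vapor efficiency: EMV = (y_n - y_(n-1)) / (y*_n - y_(n-1)) * 100
EMV = (0.896 - 0.422) / (0.966 - 0.422) * 100 = 0.474 / 0.544 * 100 = 87.13

87.13 %


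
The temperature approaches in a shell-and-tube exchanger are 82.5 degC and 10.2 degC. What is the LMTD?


LMTD = (dT1 - dT2) / ln(dT1/dT2)
= (82.5 - 10.2) / ln(82.5 / 10.2) = 72.3 / 2.09041 = 34.59

34.59 degC


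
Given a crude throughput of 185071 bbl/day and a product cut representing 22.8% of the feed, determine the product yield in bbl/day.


Crude throughput = 185071 bbl/day
Fraction yield = 22.8%
yield = throughput * fraction / 100
yield = 185071 * 22.8 / 100 = 42196.188

42196.188 bbl/day


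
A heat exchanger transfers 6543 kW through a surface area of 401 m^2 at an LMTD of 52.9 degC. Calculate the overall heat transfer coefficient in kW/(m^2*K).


From Q = U*A*LMTD, U = Q / (A * LMTD)
U = 6543 / (401 * 52.9) = 6543 / 21212.9 = 0.3084

0.3084 kW/(m^2*K)


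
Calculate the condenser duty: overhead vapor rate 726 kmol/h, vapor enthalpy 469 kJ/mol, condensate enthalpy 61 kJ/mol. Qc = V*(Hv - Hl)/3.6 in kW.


Qc = 726 * (469 - 61) / 3.6 = 726 * 408 / 3.6 = 82280

82280 kW


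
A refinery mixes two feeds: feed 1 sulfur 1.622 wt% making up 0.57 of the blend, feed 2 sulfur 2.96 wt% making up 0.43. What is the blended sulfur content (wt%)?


Linear sulfur blending: S_blend = x1*S1 + x2*S2
Contribution 1: 0.57 * 1.622 = 0.92454 wt%
Contribution 2: 0.43 * 2.96 = 1.2728 wt%
S_blend = 0.92454 + 1.2728 = 2.19734

2.19734 wt%


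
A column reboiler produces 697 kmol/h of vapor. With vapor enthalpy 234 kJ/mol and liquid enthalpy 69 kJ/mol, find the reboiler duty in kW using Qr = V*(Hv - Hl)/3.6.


Qr = 697 * (234 - 69) / 3.6 = 697 * 165 / 3.6 = 31950

31950 kW


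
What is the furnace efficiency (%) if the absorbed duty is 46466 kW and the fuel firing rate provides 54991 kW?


Furnace efficiency = Q_absorbed / Q_fuel * 100
= 46466 / 54991 * 100 = 84.50

84.50 %


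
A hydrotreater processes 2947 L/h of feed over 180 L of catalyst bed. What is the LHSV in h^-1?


LHSV = volumetric feed rate / catalyst volume
= 2947 L/h / 180 L
= 16.37 h^-1

16.37 h^-1


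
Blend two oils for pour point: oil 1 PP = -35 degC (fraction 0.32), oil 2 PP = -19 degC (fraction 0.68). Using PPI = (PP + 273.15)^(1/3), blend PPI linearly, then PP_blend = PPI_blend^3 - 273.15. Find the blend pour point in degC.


PPI_1 = (-35 + 273.15)^(1/3) = 6.198456
PPI_2 = (-19 + 273.15)^(1/3) = 6.334272
PPI_blend = 0.32 * 6.198456 + 0.68 * 6.334272 = 6.290811
PP_blend = 6.290811^3 - 273.15 = 248.9545 - 273.15 = -24.2

-24.2 degC


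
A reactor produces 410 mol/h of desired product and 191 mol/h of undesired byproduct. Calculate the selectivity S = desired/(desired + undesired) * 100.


Selectivity = desired / (desired + undesired) * 100
Total products = 410 + 191 = 601 mol/h
S = 410 / 601 * 100
= 0.6822 * 100
= 68.22 %

68.22 %


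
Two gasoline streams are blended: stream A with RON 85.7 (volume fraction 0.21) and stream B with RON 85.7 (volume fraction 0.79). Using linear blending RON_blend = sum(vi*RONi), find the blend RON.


Linear blending: RON_blend = sum(vi * RONi)
Contribution 1: 0.21 * 85.7 = 17.997
Contribution 2: 0.79 * 85.7 = 67.703
RON_blend = 17.997 + 67.703 = 85.7

85.7


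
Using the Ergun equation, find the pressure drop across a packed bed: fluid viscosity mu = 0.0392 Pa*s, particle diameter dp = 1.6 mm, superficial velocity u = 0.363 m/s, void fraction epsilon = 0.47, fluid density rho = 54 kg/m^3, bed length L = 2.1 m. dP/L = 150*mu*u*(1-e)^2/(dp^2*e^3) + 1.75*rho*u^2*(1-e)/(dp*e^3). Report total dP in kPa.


dp = 1.6 mm = 0.0016 m
Viscous term = 150*0.0392*0.363*(1-0.47)^2 / (0.0016^2*0.47^3) = 2255810
Inertial term = 1.75*54*0.363^2*(1-0.47) / (0.0016*0.47^3) = 39729
dP/L = 2255810 + 39729 = 2295540 Pa/m
dP = 2295540 * 2.1 / 1000 = 4821 kPa

4821 kPa


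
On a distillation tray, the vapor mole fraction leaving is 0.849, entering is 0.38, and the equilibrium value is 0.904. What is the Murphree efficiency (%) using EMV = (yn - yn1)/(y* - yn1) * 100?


Murphree vapor efficiency: EMV = (y_n - y_(n-1)) / (y*_n - y_(n-1)) * 100
EMV = (0.849 - 0.38) / (0.904 - 0.38) * 100 = 0.469 / 0.524 * 100 = 89.50

89.50 %


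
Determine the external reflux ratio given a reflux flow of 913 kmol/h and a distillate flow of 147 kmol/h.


Reflux ratio definition: R = L / D (liquid returned / distillate withdrawn)
L = 913 kmol/h, D = 147 kmol/h
R = 913 / 147 = 6.211

6.211


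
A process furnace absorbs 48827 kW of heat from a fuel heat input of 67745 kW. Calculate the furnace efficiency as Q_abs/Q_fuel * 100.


Furnace efficiency = Q_absorbed / Q_fuel * 100
= 48827 / 67745 * 100 = 72.07

72.07 %


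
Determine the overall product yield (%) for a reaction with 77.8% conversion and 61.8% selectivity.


Overall yield = conversion (%) * selectivity (%) / 100
Conversion = 77.8%, Selectivity = 61.8%
Y = 77.8 * 61.8 / 100
= 48.0804 %

48.0804 %


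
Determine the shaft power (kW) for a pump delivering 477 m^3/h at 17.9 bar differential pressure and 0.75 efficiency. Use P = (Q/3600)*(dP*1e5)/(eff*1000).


Q = 477 / 3600 = 0.1325 m^3/s
P = 0.1325 * (17.9 * 1e5) / 0.75 / 1000 = 316.2

316.2 kW


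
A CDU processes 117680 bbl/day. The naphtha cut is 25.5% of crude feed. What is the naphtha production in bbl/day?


Crude throughput = 117680 bbl/day
Fraction yield = 25.5%
yield = throughput * fraction / 100
yield = 117680 * 25.5 / 100 = 30008.4

30008.4 bbl/day


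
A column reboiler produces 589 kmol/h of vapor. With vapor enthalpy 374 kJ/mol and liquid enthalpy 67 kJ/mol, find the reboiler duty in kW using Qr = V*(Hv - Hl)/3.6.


Qr = 589 * (374 - 67) / 3.6 = 589 * 307 / 3.6 = 50230

50230 kW


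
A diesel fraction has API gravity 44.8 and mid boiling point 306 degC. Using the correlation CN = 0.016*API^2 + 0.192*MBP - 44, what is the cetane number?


CN = 0.016 * 44.8^2 + 0.192 * 306 - 44
CN = 32.11264 + 58.752 - 44 = 46.86464

46.86464


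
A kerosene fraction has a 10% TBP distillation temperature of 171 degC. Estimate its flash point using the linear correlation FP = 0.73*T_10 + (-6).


FP = 0.73 * 171 + (-6) = 118.83

118.83 degC


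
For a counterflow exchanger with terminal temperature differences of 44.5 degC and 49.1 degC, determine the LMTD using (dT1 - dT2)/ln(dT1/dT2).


LMTD = (dT1 - dT2) / ln(dT1/dT2)
= (44.5 - 49.1) / ln(44.5 / 49.1) = -4.6 / -0.0983698 = 46.76

46.76 degC


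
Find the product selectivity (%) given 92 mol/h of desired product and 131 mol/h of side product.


Selectivity = desired / (desired + undesired) * 100
Total products = 92 + 131 = 223 mol/h
S = 92 / 223 * 100
= 0.4126 * 100
= 41.26 %

41.26 %


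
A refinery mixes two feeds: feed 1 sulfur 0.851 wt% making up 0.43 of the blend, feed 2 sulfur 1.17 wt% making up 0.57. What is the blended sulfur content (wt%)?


Linear sulfur blending: S_blend = x1*S1 + x2*S2
Contribution 1: 0.43 * 0.851 = 0.36593 wt%
Contribution 2: 0.57 * 1.17 = 0.6669 wt%
S_blend = 0.36593 + 0.6669 = 1.03283

1.03283 wt%


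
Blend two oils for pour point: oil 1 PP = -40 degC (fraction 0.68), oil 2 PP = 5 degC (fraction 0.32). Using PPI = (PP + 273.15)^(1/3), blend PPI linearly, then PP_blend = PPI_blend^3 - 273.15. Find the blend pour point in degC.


PPI_1 = (-40 + 273.15)^(1/3) = 6.15477
PPI_2 = (5 + 273.15)^(1/3) = 6.527693
PPI_blend = 0.68 * 6.15477 + 0.32 * 6.527693 = 6.274105
PP_blend = 6.274105^3 - 273.15 = 246.9763 - 273.15 = -26.17

-26.17 degC


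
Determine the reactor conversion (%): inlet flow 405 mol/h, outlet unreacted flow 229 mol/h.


X = (F_in - F_out) / F_in * 100
Moles reacted = 405 - 229 = 176
X = 176 / 405 * 100
= 0.4346 * 100
= 43.46 %

43.46 %


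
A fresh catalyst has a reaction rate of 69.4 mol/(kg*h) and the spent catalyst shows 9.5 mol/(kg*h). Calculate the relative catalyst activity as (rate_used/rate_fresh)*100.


Activity (%) = (rate_used / rate_fresh) * 100
rate_used = 9.5, rate_fresh = 69.4
= (9.5 / 69.4) * 100
= 0.1369 * 100 = 13.69

13.69 %


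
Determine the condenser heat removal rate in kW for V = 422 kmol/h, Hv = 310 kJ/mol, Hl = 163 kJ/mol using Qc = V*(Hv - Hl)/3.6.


Qc = 422 * (310 - 163) / 3.6 = 422 * 147 / 3.6 = 17230

17230 kW
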